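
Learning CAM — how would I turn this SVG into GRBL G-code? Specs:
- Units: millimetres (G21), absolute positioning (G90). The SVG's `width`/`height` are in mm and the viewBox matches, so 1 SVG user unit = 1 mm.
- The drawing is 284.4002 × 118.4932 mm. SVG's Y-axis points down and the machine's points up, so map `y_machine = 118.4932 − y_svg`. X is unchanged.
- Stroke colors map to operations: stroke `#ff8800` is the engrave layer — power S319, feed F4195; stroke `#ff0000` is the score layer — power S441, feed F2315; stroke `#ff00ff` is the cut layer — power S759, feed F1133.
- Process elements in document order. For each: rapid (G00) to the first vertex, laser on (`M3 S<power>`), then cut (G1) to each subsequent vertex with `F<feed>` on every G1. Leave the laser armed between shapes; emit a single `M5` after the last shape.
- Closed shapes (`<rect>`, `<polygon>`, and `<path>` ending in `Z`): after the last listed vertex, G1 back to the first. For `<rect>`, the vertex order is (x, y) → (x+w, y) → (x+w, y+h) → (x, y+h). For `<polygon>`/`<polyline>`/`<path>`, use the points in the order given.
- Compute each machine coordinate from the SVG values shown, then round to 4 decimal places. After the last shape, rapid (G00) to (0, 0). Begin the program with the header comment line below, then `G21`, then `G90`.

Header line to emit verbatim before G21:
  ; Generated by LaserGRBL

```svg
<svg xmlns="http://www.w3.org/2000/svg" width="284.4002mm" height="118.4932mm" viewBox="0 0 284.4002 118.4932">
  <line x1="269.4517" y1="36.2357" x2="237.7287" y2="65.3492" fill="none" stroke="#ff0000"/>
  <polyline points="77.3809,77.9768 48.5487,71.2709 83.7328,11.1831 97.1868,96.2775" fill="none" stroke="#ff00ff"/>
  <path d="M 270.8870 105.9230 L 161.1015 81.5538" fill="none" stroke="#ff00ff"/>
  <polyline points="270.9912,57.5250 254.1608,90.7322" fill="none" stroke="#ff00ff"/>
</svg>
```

; Generated by LaserGRBL
G21
G90
G00 X269.4517 Y82.2575
M3 S441
G1 X237.7287 Y53.1440 F2315
G00 X77.3809 Y40.5164
M3 S759
G1 X48.5487 Y47.2223 F1133
G1 X83.7328 Y107.3101 F1133
G1 X97.1868 Y22.2157 F1133
G00 X270.8870 Y12.5702
M3 S759
G1 X161.1015 Y36.9394 F1133
G00 X270.9912 Y60.9682
M3 S759
G1 X254.1608 Y27.7610 F1133
M5
G00 X0.0000 Y0.0000

Since the viewBox matches the mm dimensions, user units are millimetres directly. The only transform is the Y-flip y_m = 118.4932 − y_svg.

Shape 1 is a line segment drawn with `<line>`. Its stroke #ff0000 means score at S441, F2315. After flipping Y the toolpath is (269.4517,82.2575) → (237.7287,53.1440).

Shape 2 is a open polyline drawn with `<polyline>`. Its stroke #ff00ff means cut at S759, F1133. After flipping Y the toolpath is (77.3809,40.5164) → (48.5487,47.2223) → (83.7328,107.3101) → (97.1868,22.2157).

Shape 3 is a line segment drawn with `<path>`. Its stroke #ff00ff means cut at S759, F1133. After flipping Y the toolpath is (270.8870,12.5702) → (161.1015,36.9394).

Shape 4 is a line segment drawn with `<polyline>`. Its stroke #ff00ff means cut at S759, F1133. After flipping Y the toolpath is (270.9912,60.9682) → (254.1608,27.7610).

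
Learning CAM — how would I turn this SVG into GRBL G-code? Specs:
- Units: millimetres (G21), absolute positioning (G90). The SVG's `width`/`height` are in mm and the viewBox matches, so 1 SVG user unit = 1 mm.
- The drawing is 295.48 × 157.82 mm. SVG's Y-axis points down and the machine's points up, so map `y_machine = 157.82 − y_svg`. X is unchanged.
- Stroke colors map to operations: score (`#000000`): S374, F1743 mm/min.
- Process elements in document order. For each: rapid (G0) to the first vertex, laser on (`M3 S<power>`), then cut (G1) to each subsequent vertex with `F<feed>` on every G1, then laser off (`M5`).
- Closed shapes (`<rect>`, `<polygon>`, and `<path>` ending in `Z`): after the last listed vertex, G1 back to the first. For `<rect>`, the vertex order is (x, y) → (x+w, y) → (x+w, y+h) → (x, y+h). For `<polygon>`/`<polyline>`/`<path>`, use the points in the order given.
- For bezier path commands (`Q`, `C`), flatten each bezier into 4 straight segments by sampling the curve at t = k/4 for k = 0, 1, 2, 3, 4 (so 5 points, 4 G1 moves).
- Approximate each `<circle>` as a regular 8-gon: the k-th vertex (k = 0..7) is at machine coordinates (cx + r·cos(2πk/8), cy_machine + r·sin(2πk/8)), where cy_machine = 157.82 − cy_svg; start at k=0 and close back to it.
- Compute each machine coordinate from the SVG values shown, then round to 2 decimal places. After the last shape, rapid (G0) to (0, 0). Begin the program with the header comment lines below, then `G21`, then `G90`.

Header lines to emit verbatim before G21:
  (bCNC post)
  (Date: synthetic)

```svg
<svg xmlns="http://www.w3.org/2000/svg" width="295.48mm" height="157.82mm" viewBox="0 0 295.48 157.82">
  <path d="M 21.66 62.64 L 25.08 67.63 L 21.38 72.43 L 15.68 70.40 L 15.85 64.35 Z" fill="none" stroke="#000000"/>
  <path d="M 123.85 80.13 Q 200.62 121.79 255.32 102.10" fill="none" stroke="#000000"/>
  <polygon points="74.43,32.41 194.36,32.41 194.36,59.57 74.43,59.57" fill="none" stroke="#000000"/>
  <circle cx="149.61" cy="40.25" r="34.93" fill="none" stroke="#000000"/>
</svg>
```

(bCNC post)
(Date: synthetic)
G21
G90
G0 X21.66 Y95.18
M3 S374
G1 X25.08 Y90.19 F1743
G1 X21.38 Y85.39 F1743
G1 X15.68 Y87.42 F1743
G1 X15.85 Y93.47 F1743
G1 X21.66 Y95.18 F1743
M5
G0 X123.85 Y77.69
M3 S374
G1 X160.86 Y60.69 F1743
G1 X195.10 Y51.37 F1743
G1 X226.59 Y49.71 F1743
G1 X255.32 Y55.72 F1743
M5
G0 X74.43 Y125.41
M3 S374
G1 X194.36 Y125.41 F1743
G1 X194.36 Y98.25 F1743
G1 X74.43 Y98.25 F1743
G1 X74.43 Y125.41 F1743
M5
G0 X184.54 Y117.57
M3 S374
G1 X174.31 Y142.27 F1743
G1 X149.61 Y152.50 F1743
G1 X124.91 Y142.27 F1743
G1 X114.68 Y117.57 F1743
G1 X124.91 Y92.87 F1743
G1 X149.61 Y82.64 F1743
G1 X174.31 Y92.87 F1743
G1 X184.54 Y117.57 F1743
M5
G0 X0.00 Y0.00

viewBox `0 0 295.48 157.82` with mm width/height → 1 unit = 1 mm. Flip: y_m = 157.82 − y_svg.

**Shape 1** — `<path>` regular polygon, stroke `#000000` → score (S374, F1743). Machine vertices: (21.66,95.18) → (25.08,90.19) → (21.38,85.39) → (15.68,87.42) → (15.85,93.47) → (21.66,95.18). Closed: final G1 returns to the first vertex.

**Shape 2** — `<path>` quadratic bezier, stroke `#000000` → score (S374, F1743). Control points (SVG): P0=(123.85,80.13), P1=(200.62,121.79), P2=(255.32,102.10); sampled at t=k/4. Machine vertices: (123.85,77.69) → (160.86,60.69) → (195.10,51.37) → (226.59,49.71) → (255.32,55.72). Open path.

**Shape 3** — `<polygon>` rectangle, stroke `#000000` → score (S374, F1743). Machine vertices: (74.43,125.41) → (194.36,125.41) → (194.36,98.25) → (74.43,98.25) → (74.43,125.41). Closed: final G1 returns to the first vertex.

**Shape 4** — `<circle>` circle, stroke `#000000` → score (S374, F1743). Machine vertices: (184.54,117.57) → (174.31,142.27) → (149.61,152.50) → (124.91,142.27) → (114.68,117.57) → (124.91,92.87) → (149.61,82.64) → (174.31,92.87) → (184.54,117.57). Closed: final G1 returns to the first vertex.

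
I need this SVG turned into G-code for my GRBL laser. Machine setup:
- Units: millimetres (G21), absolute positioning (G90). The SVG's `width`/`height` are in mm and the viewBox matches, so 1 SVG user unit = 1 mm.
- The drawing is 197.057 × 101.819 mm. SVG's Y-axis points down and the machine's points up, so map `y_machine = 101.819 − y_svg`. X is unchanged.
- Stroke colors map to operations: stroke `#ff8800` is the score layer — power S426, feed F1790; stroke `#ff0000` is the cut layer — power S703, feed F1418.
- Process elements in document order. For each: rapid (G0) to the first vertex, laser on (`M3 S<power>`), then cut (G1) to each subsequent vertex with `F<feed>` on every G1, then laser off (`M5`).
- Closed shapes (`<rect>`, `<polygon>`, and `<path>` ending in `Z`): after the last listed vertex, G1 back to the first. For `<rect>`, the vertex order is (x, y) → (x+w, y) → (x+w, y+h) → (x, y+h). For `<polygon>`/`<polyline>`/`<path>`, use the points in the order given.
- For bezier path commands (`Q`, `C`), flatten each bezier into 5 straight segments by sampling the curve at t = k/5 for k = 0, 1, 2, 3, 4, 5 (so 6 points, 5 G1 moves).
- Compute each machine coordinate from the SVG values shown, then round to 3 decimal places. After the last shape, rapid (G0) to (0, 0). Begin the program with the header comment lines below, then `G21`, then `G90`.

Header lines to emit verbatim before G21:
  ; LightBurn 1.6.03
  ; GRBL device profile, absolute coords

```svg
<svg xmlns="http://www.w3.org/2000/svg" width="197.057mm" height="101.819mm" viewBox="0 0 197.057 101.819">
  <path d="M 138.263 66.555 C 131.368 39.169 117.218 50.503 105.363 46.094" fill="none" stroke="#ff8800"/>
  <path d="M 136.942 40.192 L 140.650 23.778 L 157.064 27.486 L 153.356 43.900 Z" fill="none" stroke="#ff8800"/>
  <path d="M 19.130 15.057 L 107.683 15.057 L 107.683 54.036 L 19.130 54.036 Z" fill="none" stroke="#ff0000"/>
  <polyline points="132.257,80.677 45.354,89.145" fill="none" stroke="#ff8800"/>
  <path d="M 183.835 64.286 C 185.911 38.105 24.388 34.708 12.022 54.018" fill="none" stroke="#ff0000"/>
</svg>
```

Since the viewBox matches the mm dimensions, user units are millimetres directly. The only transform is the Y-flip y_m = 101.819 − y_svg.

Shape 1 is a cubic bezier drawn with `<path>`. Its stroke #ff8800 means score at S426, F1790. After flipping Y the toolpath is (138.263,35.264) → (133.332,47.485) → (127.118,53.027) → (120.079,54.505) → (112.675,54.533) → (105.363,55.725).

Shape 2 is a regular polygon drawn with `<path>`. Its stroke #ff8800 means score at S426, F1790. After flipping Y the toolpath is (136.942,61.627) → (140.650,78.041) → (157.064,74.333) → (153.356,57.919) → (136.942,61.627), returning to the start.

Shape 3 is a rectangle drawn with `<path>`. Its stroke #ff0000 means cut at S703, F1418. After flipping Y the toolpath is (19.130,86.762) → (107.683,86.762) → (107.683,47.783) → (19.130,47.783) → (19.130,86.762), returning to the start.

Shape 4 is a line segment drawn with `<polyline>`. Its stroke #ff8800 means score at S426, F1790. After flipping Y the toolpath is (132.257,21.142) → (45.354,12.674).

Shape 5 is a cubic bezier drawn with `<path>`. Its stroke #ff0000 means cut at S703, F1418. After flipping Y the toolpath is (183.835,37.533) → (167.951,50.508) → (127.815,58.019) → (78.440,60.069) → (34.838,56.662) → (12.022,47.801).

; LightBurn 1.6.03
; GRBL device profile, absolute coords
G21
G90
G0 X138.263 Y35.264
M3 S426
G1 X133.332 Y47.485 F1790
G1 X127.118 Y53.027 F1790
G1 X120.079 Y54.505 F1790
G1 X112.675 Y54.533 F1790
G1 X105.363 Y55.725 F1790
M5
G0 X136.942 Y61.627
M3 S426
G1 X140.650 Y78.041 F1790
G1 X157.064 Y74.333 F1790
G1 X153.356 Y57.919 F1790
G1 X136.942 Y61.627 F1790
M5
G0 X19.130 Y86.762
M3 S703
G1 X107.683 Y86.762 F1418
G1 X107.683 Y47.783 F1418
G1 X19.130 Y47.783 F1418
G1 X19.130 Y86.762 F1418
M5
G0 X132.257 Y21.142
M3 S426
G1 X45.354 Y12.674 F1790
M5
G0 X183.835 Y37.533
M3 S703
G1 X167.951 Y50.508 F1418
G1 X127.815 Y58.019 F1418
G1 X78.440 Y60.069 F1418
G1 X34.838 Y56.662 F1418
G1 X12.022 Y47.801 F1418
M5
G0 X0.000 Y0.000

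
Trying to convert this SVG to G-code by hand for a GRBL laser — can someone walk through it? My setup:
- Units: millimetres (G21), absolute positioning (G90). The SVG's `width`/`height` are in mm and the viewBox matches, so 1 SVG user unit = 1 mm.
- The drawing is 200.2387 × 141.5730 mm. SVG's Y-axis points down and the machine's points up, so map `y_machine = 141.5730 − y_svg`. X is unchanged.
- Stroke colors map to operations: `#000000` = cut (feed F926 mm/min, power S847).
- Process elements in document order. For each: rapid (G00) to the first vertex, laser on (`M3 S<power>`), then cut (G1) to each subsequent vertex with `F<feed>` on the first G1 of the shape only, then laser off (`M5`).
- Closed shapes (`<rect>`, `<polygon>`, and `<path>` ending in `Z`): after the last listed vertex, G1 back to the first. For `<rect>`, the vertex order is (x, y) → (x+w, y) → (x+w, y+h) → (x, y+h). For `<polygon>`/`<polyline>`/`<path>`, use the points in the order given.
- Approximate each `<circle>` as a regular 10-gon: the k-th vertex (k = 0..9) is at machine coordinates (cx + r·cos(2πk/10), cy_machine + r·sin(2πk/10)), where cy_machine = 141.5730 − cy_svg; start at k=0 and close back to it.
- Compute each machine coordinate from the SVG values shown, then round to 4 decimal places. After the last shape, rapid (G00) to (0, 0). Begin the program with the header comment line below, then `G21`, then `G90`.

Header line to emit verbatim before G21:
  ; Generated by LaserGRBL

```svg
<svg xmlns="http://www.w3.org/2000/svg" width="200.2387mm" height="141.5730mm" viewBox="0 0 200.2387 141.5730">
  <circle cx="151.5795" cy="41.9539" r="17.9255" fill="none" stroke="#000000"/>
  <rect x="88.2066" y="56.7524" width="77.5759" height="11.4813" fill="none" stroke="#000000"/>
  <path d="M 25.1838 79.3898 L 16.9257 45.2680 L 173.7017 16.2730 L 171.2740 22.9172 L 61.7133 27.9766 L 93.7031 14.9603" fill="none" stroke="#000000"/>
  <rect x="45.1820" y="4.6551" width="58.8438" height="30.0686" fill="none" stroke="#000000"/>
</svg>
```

; Generated by LaserGRBL
G21
G90
G00 X169.5050 Y99.6191
M3 S847
G1 X166.0815 Y110.1554 F926
G1 X157.1188 Y116.6673
G1 X146.0402 Y116.6673
G1 X137.0775 Y110.1554
G1 X133.6540 Y99.6191
G1 X137.0775 Y89.0828
G1 X146.0402 Y82.5709
G1 X157.1188 Y82.5709
G1 X166.0815 Y89.0828
G1 X169.5050 Y99.6191
M5
G00 X88.2066 Y84.8206
M3 S847
G1 X165.7825 Y84.8206 F926
G1 X165.7825 Y73.3393
G1 X88.2066 Y73.3393
G1 X88.2066 Y84.8206
M5
G00 X25.1838 Y62.1832
M3 S847
G1 X16.9257 Y96.3050 F926
G1 X173.7017 Y125.3000
G1 X171.2740 Y118.6558
G1 X61.7133 Y113.5964
G1 X93.7031 Y126.6127
M5
G00 X45.1820 Y136.9179
M3 S847
G1 X104.0258 Y136.9179 F926
G1 X104.0258 Y106.8493
G1 X45.1820 Y106.8493
G1 X45.1820 Y136.9179
M5
G00 X0.0000 Y0.0000

Since the viewBox matches the mm dimensions, user units are millimetres directly. The only transform is the Y-flip y_m = 141.5730 − y_svg.

Shape 1 is a circle drawn with `<circle>`. Its stroke #000000 means cut at S847, F926. After flipping Y the toolpath is (169.5050,99.6191) → (166.0815,110.1554) → (157.1188,116.6673) → (146.0402,116.6673) → (137.0775,110.1554) → (133.6540,99.6191) → (137.0775,89.0828) → (146.0402,82.5709) → (157.1188,82.5709) → (166.0815,89.0828) → (169.5050,99.6191), returning to the start.

Shape 2 is a rectangle drawn with `<rect>`. Its stroke #000000 means cut at S847, F926. After flipping Y the toolpath is (88.2066,84.8206) → (165.7825,84.8206) → (165.7825,73.3393) → (88.2066,73.3393) → (88.2066,84.8206), returning to the start.

Shape 3 is a open polyline drawn with `<path>`. Its stroke #000000 means cut at S847, F926. After flipping Y the toolpath is (25.1838,62.1832) → (16.9257,96.3050) → (173.7017,125.3000) → (171.2740,118.6558) → (61.7133,113.5964) → (93.7031,126.6127).

Shape 4 is a rectangle drawn with `<rect>`. Its stroke #000000 means cut at S847, F926. After flipping Y the toolpath is (45.1820,136.9179) → (104.0258,136.9179) → (104.0258,106.8493) → (45.1820,106.8493) → (45.1820,136.9179), returning to the start.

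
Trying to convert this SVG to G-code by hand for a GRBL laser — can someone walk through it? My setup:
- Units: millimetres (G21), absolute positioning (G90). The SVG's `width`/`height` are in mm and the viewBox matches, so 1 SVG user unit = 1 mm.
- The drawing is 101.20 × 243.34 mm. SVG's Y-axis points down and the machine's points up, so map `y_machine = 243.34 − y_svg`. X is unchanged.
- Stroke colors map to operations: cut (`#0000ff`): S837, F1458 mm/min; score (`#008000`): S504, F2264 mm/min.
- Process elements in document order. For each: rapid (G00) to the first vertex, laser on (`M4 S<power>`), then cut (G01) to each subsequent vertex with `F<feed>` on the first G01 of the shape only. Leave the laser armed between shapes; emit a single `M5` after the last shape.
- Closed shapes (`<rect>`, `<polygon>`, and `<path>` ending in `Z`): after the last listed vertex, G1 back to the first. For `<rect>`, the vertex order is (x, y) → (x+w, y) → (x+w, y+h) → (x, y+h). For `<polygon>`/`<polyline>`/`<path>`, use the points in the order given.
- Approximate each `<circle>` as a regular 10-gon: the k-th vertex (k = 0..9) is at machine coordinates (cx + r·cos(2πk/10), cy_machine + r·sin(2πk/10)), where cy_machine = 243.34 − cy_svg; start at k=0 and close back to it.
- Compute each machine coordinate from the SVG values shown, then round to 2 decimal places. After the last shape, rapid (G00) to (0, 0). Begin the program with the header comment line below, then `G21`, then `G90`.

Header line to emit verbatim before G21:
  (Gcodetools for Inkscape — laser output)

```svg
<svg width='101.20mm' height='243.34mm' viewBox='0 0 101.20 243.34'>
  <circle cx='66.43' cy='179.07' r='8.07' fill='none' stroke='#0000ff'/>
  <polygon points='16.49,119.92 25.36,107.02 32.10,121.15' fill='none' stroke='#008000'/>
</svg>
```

(Gcodetools for Inkscape — laser output)
G21
G90
G00 X74.50 Y64.27
M4 S837
G01 X72.96 Y69.01 F1458
G01 X68.92 Y71.95
G01 X63.94 Y71.95
G01 X59.90 Y69.01
G01 X58.36 Y64.27
G01 X59.90 Y59.53
G01 X63.94 Y56.59
G01 X68.92 Y56.59
G01 X72.96 Y59.53
G01 X74.50 Y64.27
G00 X16.49 Y123.42
M4 S504
G01 X25.36 Y136.32 F2264
G01 X32.10 Y122.19
G01 X16.49 Y123.42
M5
G00 X0.00 Y0.00

Since the viewBox matches the mm dimensions, user units are millimetres directly. The only transform is the Y-flip y_m = 243.34 − y_svg.

Shape 1 is a circle drawn with `<circle>`. Its stroke #0000ff means cut at S837, F1458. After flipping Y the toolpath is (74.50,64.27) → (72.96,69.01) → (68.92,71.95) → (63.94,71.95) → (59.90,69.01) → (58.36,64.27) → (59.90,59.53) → (63.94,56.59) → (68.92,56.59) → (72.96,59.53) → (74.50,64.27), returning to the start.

Shape 2 is a regular polygon drawn with `<polygon>`. Its stroke #008000 means score at S504, F2264. After flipping Y the toolpath is (16.49,123.42) → (25.36,136.32) → (32.10,122.19) → (16.49,123.42), returning to the start.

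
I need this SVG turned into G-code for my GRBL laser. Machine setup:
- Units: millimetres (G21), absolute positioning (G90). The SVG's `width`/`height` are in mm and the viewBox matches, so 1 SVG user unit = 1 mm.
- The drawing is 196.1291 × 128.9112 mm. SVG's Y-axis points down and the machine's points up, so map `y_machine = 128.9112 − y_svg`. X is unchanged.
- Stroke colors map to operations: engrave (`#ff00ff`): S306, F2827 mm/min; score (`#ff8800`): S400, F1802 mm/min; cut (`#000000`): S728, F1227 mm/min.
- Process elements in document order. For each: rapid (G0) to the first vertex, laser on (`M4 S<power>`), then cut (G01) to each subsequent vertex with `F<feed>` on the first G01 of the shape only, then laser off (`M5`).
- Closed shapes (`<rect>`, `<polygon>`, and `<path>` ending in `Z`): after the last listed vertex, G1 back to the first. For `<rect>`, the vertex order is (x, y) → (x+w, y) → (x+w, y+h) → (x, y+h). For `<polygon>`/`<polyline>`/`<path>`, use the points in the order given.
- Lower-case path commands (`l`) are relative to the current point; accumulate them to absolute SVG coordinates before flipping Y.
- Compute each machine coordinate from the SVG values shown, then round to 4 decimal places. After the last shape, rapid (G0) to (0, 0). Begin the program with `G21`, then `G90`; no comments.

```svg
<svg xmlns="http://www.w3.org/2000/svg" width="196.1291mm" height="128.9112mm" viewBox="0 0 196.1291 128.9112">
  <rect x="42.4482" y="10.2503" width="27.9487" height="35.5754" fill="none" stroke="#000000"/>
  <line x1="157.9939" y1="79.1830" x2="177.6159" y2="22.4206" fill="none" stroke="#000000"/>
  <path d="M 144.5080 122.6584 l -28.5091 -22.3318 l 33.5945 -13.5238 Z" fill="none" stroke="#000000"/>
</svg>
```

viewBox `0 0 196.1291 128.9112` with mm width/height → 1 unit = 1 mm. Flip: y_m = 128.9112 − y_svg.

**Shape 1** — `<rect>` rectangle, stroke `#000000` → cut (S728, F1227). Machine vertices: (42.4482,118.6609) → (70.3969,118.6609) → (70.3969,83.0855) → (42.4482,83.0855) → (42.4482,118.6609). Closed: final G1 returns to the first vertex.

**Shape 2** — `<line>` line segment, stroke `#000000` → cut (S728, F1227). Machine vertices: (157.9939,49.7282) → (177.6159,106.4906). Open path.

**Shape 3** — `<path>` regular polygon, stroke `#000000` → cut (S728, F1227). Machine vertices: (144.5080,6.2528) → (115.9989,28.5846) → (149.5934,42.1084) → (144.5080,6.2528). Closed: final G1 returns to the first vertex.

G21
G90
G0 X42.4482 Y118.6609
M4 S728
G01 X70.3969 Y118.6609 F1227
G01 X70.3969 Y83.0855
G01 X42.4482 Y83.0855
G01 X42.4482 Y118.6609
M5
G0 X157.9939 Y49.7282
M4 S728
G01 X177.6159 Y106.4906 F1227
M5
G0 X144.5080 Y6.2528
M4 S728
G01 X115.9989 Y28.5846 F1227
G01 X149.5934 Y42.1084
G01 X144.5080 Y6.2528
M5
G0 X0.0000 Y0.0000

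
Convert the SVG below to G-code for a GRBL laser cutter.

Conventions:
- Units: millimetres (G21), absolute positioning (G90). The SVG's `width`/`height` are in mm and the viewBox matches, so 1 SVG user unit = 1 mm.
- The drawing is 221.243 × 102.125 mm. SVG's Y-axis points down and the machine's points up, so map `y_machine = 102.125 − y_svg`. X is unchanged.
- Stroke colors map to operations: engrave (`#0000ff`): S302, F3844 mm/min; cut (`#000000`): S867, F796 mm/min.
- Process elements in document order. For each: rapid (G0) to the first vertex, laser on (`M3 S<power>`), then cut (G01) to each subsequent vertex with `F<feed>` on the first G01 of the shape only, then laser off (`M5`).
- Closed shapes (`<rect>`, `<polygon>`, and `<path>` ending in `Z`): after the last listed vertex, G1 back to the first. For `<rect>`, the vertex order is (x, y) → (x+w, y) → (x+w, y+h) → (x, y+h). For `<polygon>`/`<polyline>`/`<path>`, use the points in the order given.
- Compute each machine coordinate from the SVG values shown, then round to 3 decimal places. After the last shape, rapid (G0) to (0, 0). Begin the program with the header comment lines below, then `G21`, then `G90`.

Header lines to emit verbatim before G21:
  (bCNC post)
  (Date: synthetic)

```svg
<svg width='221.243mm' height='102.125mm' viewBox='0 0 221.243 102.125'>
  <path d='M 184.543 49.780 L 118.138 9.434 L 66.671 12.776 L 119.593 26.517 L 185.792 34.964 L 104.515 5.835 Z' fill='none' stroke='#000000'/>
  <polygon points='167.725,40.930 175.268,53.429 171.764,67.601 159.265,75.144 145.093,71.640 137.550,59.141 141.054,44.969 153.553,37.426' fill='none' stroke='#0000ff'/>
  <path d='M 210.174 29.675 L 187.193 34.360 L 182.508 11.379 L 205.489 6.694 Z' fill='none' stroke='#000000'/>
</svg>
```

(bCNC post)
(Date: synthetic)
G21
G90
G0 X184.543 Y52.345
M3 S867
G01 X118.138 Y92.691 F796
G01 X66.671 Y89.349
G01 X119.593 Y75.608
G01 X185.792 Y67.161
G01 X104.515 Y96.290
G01 X184.543 Y52.345
M5
G0 X167.725 Y61.195
M3 S302
G01 X175.268 Y48.696 F3844
G01 X171.764 Y34.524
G01 X159.265 Y26.981
G01 X145.093 Y30.485
G01 X137.550 Y42.984
G01 X141.054 Y57.156
G01 X153.553 Y64.699
G01 X167.725 Y61.195
M5
G0 X210.174 Y72.450
M3 S867
G01 X187.193 Y67.765 F796
G01 X182.508 Y90.746
G01 X205.489 Y95.431
G01 X210.174 Y72.450
M5
G0 X0.000 Y0.000

1 u = 1 mm; y_m = 102.125 − y.

[1] `<path>` closed polygon, #000000→cut S867 F796: (184.543,52.345) → (118.138,92.691) → (66.671,89.349) → (119.593,75.608) → (185.792,67.161) → (104.515,96.290) → (184.543,52.345) (closed)

[2] `<polygon>` regular polygon, #0000ff→engrave S302 F3844: (167.725,61.195) → (175.268,48.696) → (171.764,34.524) → (159.265,26.981) → (145.093,30.485) → (137.550,42.984) → (141.054,57.156) → (153.553,64.699) → (167.725,61.195) (closed)

[3] `<path>` regular polygon, #000000→cut S867 F796: (210.174,72.450) → (187.193,67.765) → (182.508,90.746) → (205.489,95.431) → (210.174,72.450) (closed)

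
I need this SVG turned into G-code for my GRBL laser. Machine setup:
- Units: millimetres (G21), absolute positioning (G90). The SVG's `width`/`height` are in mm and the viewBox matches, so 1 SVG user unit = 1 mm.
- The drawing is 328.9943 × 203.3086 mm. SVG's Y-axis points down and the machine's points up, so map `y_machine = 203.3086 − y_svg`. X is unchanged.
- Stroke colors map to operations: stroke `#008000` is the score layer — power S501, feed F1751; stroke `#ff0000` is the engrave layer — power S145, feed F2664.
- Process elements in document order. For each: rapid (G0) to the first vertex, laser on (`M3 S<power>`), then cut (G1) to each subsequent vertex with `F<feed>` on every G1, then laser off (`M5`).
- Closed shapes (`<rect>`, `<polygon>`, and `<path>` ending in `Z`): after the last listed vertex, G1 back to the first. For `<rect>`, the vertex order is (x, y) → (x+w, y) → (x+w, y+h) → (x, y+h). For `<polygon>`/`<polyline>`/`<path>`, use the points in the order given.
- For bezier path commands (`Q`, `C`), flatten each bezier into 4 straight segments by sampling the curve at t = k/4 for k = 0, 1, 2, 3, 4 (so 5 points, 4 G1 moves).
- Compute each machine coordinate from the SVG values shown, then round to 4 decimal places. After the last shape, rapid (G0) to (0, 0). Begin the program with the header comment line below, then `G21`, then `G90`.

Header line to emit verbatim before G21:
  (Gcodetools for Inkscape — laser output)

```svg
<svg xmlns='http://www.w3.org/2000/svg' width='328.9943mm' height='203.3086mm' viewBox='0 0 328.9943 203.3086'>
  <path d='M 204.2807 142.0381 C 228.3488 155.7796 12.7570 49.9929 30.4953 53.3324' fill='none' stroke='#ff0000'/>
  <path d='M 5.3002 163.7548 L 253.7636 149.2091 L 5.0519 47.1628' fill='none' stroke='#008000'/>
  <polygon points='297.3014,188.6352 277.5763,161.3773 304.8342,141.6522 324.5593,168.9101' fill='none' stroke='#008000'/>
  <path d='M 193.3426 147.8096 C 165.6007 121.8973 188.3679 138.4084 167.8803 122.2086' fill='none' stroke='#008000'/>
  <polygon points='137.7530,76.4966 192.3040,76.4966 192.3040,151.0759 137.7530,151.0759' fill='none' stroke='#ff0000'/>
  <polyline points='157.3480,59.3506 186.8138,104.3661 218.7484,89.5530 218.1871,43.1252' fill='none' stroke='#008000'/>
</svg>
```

(Gcodetools for Inkscape — laser output)
G21
G90
G0 X204.2807 Y61.2705
M3 S145
G1 X184.7860 Y69.8032 F2664
G1 X119.7617 Y101.7226 F2664
G1 X53.5505 Y135.5924 F2664
G1 X30.4953 Y149.9762 F2664
M5
G0 X5.3002 Y39.5538
M3 S501
G1 X253.7636 Y54.0995 F1751
G1 X5.0519 Y156.1458 F1751
M5
G0 X297.3014 Y14.6734
M3 S501
G1 X277.5763 Y41.9313 F1751
G1 X304.8342 Y61.6564 F1751
G1 X324.5593 Y34.3985 F1751
G1 X297.3014 Y14.6734 F1751
M5
G0 X193.3426 Y55.4990
M3 S501
G1 X180.5416 Y68.1528 F1751
G1 X177.8911 Y71.9417 F1751
G1 X176.6008 Y73.9095 F1751
G1 X167.8803 Y81.1000 F1751
M5
G0 X137.7530 Y126.8120
M3 S145
G1 X192.3040 Y126.8120 F2664
G1 X192.3040 Y52.2327 F2664
G1 X137.7530 Y52.2327 F2664
G1 X137.7530 Y126.8120 F2664
M5
G0 X157.3480 Y143.9580
M3 S501
G1 X186.8138 Y98.9425 F1751
G1 X218.7484 Y113.7556 F1751
G1 X218.1871 Y160.1834 F1751
M5
G0 X0.0000 Y0.0000

1 u = 1 mm; y_m = 203.3086 − y.

[1] `<path>` cubic bezier, #ff0000→engrave S145 F2664: (204.2807,61.2705) → (184.7860,69.8032) → (119.7617,101.7226) → (53.5505,135.5924) → (30.4953,149.9762)

[2] `<path>` open polyline, #008000→score S501 F1751: (5.3002,39.5538) → (253.7636,54.0995) → (5.0519,156.1458)

[3] `<polygon>` regular polygon, #008000→score S501 F1751: (297.3014,14.6734) → (277.5763,41.9313) → (304.8342,61.6564) → (324.5593,34.3985) → (297.3014,14.6734) (closed)

[4] `<path>` cubic bezier, #008000→score S501 F1751: (193.3426,55.4990) → (180.5416,68.1528) → (177.8911,71.9417) → (176.6008,73.9095) → (167.8803,81.1000)

[5] `<polygon>` rectangle, #ff0000→engrave S145 F2664: (137.7530,126.8120) → (192.3040,126.8120) → (192.3040,52.2327) → (137.7530,52.2327) → (137.7530,126.8120) (closed)

[6] `<polyline>` open polyline, #008000→score S501 F1751: (157.3480,143.9580) → (186.8138,98.9425) → (218.7484,113.7556) → (218.1871,160.1834)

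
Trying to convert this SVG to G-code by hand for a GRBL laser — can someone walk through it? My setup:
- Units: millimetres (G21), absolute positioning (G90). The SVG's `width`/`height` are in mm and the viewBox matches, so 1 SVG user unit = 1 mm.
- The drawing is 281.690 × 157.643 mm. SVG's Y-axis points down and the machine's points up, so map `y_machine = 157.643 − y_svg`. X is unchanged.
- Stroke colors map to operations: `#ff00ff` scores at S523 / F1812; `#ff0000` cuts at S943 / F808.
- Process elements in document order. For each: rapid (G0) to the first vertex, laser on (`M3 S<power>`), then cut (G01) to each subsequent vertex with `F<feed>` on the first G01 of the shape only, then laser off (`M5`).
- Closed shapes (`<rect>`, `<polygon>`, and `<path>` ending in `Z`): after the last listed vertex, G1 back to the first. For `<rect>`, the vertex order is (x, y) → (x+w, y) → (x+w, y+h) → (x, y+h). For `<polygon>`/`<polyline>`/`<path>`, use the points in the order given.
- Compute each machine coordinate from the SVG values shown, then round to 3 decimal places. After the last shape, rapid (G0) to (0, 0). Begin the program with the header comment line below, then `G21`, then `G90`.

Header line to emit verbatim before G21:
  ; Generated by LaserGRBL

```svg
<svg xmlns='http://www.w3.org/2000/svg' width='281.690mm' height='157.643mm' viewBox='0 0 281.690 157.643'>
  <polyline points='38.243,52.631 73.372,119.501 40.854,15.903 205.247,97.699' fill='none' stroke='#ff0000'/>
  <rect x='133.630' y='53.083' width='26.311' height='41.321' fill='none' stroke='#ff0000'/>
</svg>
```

; Generated by LaserGRBL
G21
G90
G0 X38.243 Y105.012
M3 S943
G01 X73.372 Y38.142 F808
G01 X40.854 Y141.740
G01 X205.247 Y59.944
M5
G0 X133.630 Y104.560
M3 S943
G01 X159.941 Y104.560 F808
G01 X159.941 Y63.239
G01 X133.630 Y63.239
G01 X133.630 Y104.560
M5
G0 X0.000 Y0.000

viewBox `0 0 281.690 157.643` with mm width/height → 1 unit = 1 mm. Flip: y_m = 157.643 − y_svg.

**Shape 1** — `<polyline>` open polyline, stroke `#ff0000` → cut (S943, F808). Machine vertices: (38.243,105.012) → (73.372,38.142) → (40.854,141.740) → (205.247,59.944). Open path.

**Shape 2** — `<rect>` rectangle, stroke `#ff0000` → cut (S943, F808). Machine vertices: (133.630,104.560) → (159.941,104.560) → (159.941,63.239) → (133.630,63.239) → (133.630,104.560). Closed: final G1 returns to the first vertex.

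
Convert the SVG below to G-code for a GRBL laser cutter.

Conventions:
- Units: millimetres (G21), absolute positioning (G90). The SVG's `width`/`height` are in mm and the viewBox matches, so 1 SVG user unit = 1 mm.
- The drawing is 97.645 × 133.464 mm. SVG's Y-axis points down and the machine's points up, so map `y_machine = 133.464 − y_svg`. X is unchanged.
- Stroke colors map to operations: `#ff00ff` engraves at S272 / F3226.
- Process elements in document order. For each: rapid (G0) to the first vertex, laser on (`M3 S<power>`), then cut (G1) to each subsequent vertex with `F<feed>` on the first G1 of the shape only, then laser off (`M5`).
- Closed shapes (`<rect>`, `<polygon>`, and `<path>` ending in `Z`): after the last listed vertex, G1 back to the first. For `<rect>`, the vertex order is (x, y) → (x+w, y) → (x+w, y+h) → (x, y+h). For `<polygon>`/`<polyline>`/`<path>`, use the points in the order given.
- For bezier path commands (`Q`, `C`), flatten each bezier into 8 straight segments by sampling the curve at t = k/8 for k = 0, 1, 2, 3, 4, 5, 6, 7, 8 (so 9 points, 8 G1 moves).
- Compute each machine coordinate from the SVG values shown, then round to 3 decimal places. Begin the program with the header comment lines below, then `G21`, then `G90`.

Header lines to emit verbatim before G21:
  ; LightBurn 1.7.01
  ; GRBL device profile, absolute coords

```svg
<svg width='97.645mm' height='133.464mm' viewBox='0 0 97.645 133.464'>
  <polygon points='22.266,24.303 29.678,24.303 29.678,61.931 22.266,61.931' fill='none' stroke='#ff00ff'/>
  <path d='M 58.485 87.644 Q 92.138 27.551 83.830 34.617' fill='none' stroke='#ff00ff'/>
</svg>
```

viewBox `0 0 97.645 133.464` with mm width/height → 1 unit = 1 mm. Flip: y_m = 133.464 − y_svg.

**Shape 1** — `<polygon>` rectangle, stroke `#ff00ff` → engrave (S272, F3226). Machine vertices: (22.266,109.161) → (29.678,109.161) → (29.678,71.533) → (22.266,71.533) → (22.266,109.161). Closed: final G1 returns to the first vertex.

**Shape 2** — `<path>` quadratic bezier, stroke `#ff00ff` → engrave (S272, F3226). Control points (SVG): P0=(58.485,87.644), P1=(92.138,27.551), P2=(83.830,34.617); sampled at t=k/8. Machine vertices: (58.485,45.820) → (66.243,59.794) → (72.689,71.669) → (77.824,81.446) → (81.648,89.123) → (84.160,94.702) → (85.361,98.183) → (85.251,99.564) → (83.830,98.847). Open path.

; LightBurn 1.7.01
; GRBL device profile, absolute coords
G21
G90
G0 X22.266 Y109.161
M3 S272
G1 X29.678 Y109.161 F3226
G1 X29.678 Y71.533
G1 X22.266 Y71.533
G1 X22.266 Y109.161
M5
G0 X58.485 Y45.820
M3 S272
G1 X66.243 Y59.794 F3226
G1 X72.689 Y71.669
G1 X77.824 Y81.446
G1 X81.648 Y89.123
G1 X84.160 Y94.702
G1 X85.361 Y98.183
G1 X85.251 Y99.564
G1 X83.830 Y98.847
M5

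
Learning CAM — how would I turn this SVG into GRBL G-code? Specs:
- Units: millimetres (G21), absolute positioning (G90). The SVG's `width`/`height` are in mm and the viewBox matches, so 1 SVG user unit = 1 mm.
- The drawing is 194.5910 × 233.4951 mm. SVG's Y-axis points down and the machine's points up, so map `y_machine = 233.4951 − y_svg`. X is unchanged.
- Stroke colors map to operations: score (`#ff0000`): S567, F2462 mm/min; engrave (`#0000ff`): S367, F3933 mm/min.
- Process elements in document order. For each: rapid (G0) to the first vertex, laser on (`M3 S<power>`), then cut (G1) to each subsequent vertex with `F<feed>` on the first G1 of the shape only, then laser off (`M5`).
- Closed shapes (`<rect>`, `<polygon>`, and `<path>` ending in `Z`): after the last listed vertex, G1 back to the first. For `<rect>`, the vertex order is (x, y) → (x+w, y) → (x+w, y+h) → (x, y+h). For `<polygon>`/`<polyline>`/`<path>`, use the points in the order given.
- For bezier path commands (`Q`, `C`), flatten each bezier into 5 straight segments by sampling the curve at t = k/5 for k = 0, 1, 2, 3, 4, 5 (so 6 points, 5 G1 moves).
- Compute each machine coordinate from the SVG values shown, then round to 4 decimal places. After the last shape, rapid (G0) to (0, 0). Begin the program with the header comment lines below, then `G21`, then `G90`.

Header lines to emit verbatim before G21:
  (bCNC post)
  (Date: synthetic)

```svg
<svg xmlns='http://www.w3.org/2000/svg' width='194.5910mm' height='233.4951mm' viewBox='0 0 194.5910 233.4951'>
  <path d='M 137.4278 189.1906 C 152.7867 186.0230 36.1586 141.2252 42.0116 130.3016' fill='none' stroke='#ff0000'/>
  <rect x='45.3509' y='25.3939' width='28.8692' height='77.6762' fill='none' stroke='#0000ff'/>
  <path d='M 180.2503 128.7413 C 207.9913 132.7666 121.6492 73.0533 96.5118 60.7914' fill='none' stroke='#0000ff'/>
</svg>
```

(bCNC post)
(Date: synthetic)
G21
G90
G0 X137.4278 Y44.3045
M3 S567
G1 X132.8404 Y50.5966 F2462
G1 X108.7907 Y63.2558
G1 X77.4930 Y78.6578
G1 X51.1618 Y93.1785
G1 X42.0116 Y103.1935
M5
G0 X45.3509 Y208.1012
M3 S367
G1 X74.2201 Y208.1012 F3933
G1 X74.2201 Y130.4250
G1 X45.3509 Y130.4250
G1 X45.3509 Y208.1012
M5
G0 X180.2503 Y104.7538
M3 S367
G1 X184.6072 Y109.0977 F3933
G1 X169.9980 Y123.4018
G1 X144.8365 Y142.3289
G1 X117.5365 Y160.5419
G1 X96.5118 Y172.7037
M5
G0 X0.0000 Y0.0000

viewBox `0 0 194.5910 233.4951` with mm width/height → 1 unit = 1 mm. Flip: y_m = 233.4951 − y_svg.

**Shape 1** — `<path>` cubic bezier, stroke `#ff0000` → score (S567, F2462). Control points (SVG): P0=(137.4278,189.1906), P1=(152.7867,186.0230), P2=(36.1586,141.2252), P3=(42.0116,130.3016); sampled at t=k/5. Machine vertices: (137.4278,44.3045) → (132.8404,50.5966) → (108.7907,63.2558) → (77.4930,78.6578) → (51.1618,93.1785) → (42.0116,103.1935). Open path.

**Shape 2** — `<rect>` rectangle, stroke `#0000ff` → engrave (S367, F3933). Machine vertices: (45.3509,208.1012) → (74.2201,208.1012) → (74.2201,130.4250) → (45.3509,130.4250) → (45.3509,208.1012). Closed: final G1 returns to the first vertex.

**Shape 3** — `<path>` cubic bezier, stroke `#0000ff` → engrave (S367, F3933). Control points (SVG): P0=(180.2503,128.7413), P1=(207.9913,132.7666), P2=(121.6492,73.0533), P3=(96.5118,60.7914); sampled at t=k/5. Machine vertices: (180.2503,104.7538) → (184.6072,109.0977) → (169.9980,123.4018) → (144.8365,142.3289) → (117.5365,160.5419) → (96.5118,172.7037). Open path.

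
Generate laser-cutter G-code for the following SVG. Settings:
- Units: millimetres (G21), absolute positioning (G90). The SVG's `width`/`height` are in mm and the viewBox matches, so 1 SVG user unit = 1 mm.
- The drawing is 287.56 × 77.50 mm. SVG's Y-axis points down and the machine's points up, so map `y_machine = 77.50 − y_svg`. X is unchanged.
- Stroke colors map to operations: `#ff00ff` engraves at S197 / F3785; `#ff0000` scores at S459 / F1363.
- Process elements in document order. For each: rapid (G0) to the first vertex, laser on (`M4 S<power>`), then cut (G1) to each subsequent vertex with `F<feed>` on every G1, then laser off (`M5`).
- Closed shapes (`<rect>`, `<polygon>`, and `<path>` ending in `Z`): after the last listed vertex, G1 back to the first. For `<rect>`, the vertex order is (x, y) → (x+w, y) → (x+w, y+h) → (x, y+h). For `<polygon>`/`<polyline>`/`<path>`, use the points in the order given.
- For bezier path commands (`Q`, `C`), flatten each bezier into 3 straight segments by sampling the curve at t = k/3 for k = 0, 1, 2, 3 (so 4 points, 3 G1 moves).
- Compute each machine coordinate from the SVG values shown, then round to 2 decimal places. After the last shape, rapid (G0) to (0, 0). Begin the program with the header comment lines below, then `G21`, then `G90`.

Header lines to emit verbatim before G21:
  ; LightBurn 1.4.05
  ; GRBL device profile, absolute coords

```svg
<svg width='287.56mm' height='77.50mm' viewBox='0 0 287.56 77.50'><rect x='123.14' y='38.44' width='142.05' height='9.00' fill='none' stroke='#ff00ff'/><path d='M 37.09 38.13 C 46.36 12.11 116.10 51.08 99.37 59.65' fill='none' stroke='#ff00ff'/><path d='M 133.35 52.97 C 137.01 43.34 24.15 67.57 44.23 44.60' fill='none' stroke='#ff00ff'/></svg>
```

viewBox `0 0 287.56 77.50` with mm width/height → 1 unit = 1 mm. Flip: y_m = 77.50 − y_svg.

**Shape 1** — `<rect>` rectangle, stroke `#ff00ff` → engrave (S197, F3785). Machine vertices: (123.14,39.06) → (265.19,39.06) → (265.19,30.06) → (123.14,30.06) → (123.14,39.06). Closed: final G1 returns to the first vertex.

**Shape 2** — `<path>` cubic bezier, stroke `#ff00ff` → engrave (S197, F3785). Control points (SVG): P0=(37.09,38.13), P1=(46.36,12.11), P2=(116.10,51.08), P3=(99.37,59.65); sampled at t=k/3. Machine vertices: (37.09,39.37) → (61.07,47.26) → (92.72,33.02) → (99.37,17.85). Open path.

**Shape 3** — `<path>` cubic bezier, stroke `#ff00ff` → engrave (S197, F3785). Control points (SVG): P0=(133.35,52.97), P1=(137.01,43.34), P2=(24.15,67.57), P3=(44.23,44.60); sampled at t=k/3. Machine vertices: (133.35,24.53) → (107.41,25.88) → (59.22,22.66) → (44.23,32.90). Open path.

; LightBurn 1.4.05
; GRBL device profile, absolute coords
G21
G90
G0 X123.14 Y39.06
M4 S197
G1 X265.19 Y39.06 F3785
G1 X265.19 Y30.06 F3785
G1 X123.14 Y30.06 F3785
G1 X123.14 Y39.06 F3785
M5
G0 X37.09 Y39.37
M4 S197
G1 X61.07 Y47.26 F3785
G1 X92.72 Y33.02 F3785
G1 X99.37 Y17.85 F3785
M5
G0 X133.35 Y24.53
M4 S197
G1 X107.41 Y25.88 F3785
G1 X59.22 Y22.66 F3785
G1 X44.23 Y32.90 F3785
M5
G0 X0.00 Y0.00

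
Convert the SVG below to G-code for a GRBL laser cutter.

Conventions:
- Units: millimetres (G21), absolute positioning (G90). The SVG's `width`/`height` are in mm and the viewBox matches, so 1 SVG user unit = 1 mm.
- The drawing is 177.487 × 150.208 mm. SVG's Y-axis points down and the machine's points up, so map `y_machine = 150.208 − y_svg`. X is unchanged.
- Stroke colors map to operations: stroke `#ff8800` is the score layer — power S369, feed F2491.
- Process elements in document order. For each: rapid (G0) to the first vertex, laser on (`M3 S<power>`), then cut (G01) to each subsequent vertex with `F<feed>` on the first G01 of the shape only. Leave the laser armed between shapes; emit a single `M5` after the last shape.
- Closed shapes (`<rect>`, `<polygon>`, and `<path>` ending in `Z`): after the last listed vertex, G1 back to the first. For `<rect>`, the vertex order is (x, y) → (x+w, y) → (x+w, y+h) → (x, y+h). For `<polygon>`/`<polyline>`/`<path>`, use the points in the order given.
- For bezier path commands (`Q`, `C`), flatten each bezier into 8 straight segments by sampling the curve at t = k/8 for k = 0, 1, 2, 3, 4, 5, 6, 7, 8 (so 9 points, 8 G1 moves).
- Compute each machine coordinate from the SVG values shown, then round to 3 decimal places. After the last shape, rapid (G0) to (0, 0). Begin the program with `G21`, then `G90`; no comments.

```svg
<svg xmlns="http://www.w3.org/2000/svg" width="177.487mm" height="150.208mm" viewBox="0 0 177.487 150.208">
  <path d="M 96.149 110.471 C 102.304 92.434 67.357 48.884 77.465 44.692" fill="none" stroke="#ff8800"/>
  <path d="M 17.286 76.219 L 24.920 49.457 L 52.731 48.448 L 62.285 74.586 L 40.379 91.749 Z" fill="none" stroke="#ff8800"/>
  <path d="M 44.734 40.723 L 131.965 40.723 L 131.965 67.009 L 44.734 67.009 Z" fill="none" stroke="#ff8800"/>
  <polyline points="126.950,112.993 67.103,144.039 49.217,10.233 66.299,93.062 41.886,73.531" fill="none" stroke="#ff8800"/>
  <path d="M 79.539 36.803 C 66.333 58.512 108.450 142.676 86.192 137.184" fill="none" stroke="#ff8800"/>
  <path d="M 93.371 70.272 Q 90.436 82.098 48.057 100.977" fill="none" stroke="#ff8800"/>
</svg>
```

G21
G90
G0 X96.149 Y39.737
M3 S369
G01 X96.699 Y47.570 F2491
G01 X94.405 Y57.035
G01 X90.277 Y67.371
G01 X85.325 Y77.818
G01 X80.558 Y87.617
G01 X76.986 Y96.006
G01 X75.618 Y102.226
G01 X77.465 Y105.516
G0 X17.286 Y73.989
M3 S369
G01 X24.920 Y100.751 F2491
G01 X52.731 Y101.760
G01 X62.285 Y75.622
G01 X40.379 Y58.459
G01 X17.286 Y73.989
G0 X44.734 Y109.485
M3 S369
G01 X131.965 Y109.485 F2491
G01 X131.965 Y83.199
G01 X44.734 Y83.199
G01 X44.734 Y109.485
G0 X126.950 Y37.215
M3 S369
G01 X67.103 Y6.169 F2491
G01 X49.217 Y139.975
G01 X66.299 Y57.146
G01 X41.886 Y76.677
G0 X79.539 Y113.405
M3 S369
G01 X76.946 Y102.634 F2491
G01 X78.137 Y87.790
G01 X81.709 Y70.656
G01 X86.260 Y53.014
G01 X90.386 Y36.648
G01 X92.685 Y23.339
G01 X91.755 Y14.870
G01 X86.192 Y13.024
G0 X93.371 Y79.936
M3 S369
G01 X92.021 Y76.869 F2491
G01 X89.438 Y73.582
G01 X85.623 Y70.075
G01 X80.575 Y66.347
G01 X74.294 Y62.398
G01 X66.781 Y58.230
G01 X58.035 Y53.841
G01 X48.057 Y49.231
M5
G0 X0.000 Y0.000

viewBox `0 0 177.487 150.208` with mm width/height → 1 unit = 1 mm. Flip: y_m = 150.208 − y_svg.

**Shape 1** — `<path>` cubic bezier, stroke `#ff8800` → score (S369, F2491). Control points (SVG): P0=(96.149,110.471), P1=(102.304,92.434), P2=(67.357,48.884), P3=(77.465,44.692); sampled at t=k/8. Machine vertices: (96.149,39.737) → (96.699,47.570) → (94.405,57.035) → (90.277,67.371) → (85.325,77.818) → (80.558,87.617) → (76.986,96.006) → (75.618,102.226) → (77.465,105.516). Open path.

**Shape 2** — `<path>` regular polygon, stroke `#ff8800` → score (S369, F2491). Machine vertices: (17.286,73.989) → (24.920,100.751) → (52.731,101.760) → (62.285,75.622) → (40.379,58.459) → (17.286,73.989). Closed: final G1 returns to the first vertex.

**Shape 3** — `<path>` rectangle, stroke `#ff8800` → score (S369, F2491). Machine vertices: (44.734,109.485) → (131.965,109.485) → (131.965,83.199) → (44.734,83.199) → (44.734,109.485). Closed: final G1 returns to the first vertex.

**Shape 4** — `<polyline>` open polyline, stroke `#ff8800` → score (S369, F2491). Machine vertices: (126.950,37.215) → (67.103,6.169) → (49.217,139.975) → (66.299,57.146) → (41.886,76.677). Open path.

**Shape 5** — `<path>` cubic bezier, stroke `#ff8800` → score (S369, F2491). Control points (SVG): P0=(79.539,36.803), P1=(66.333,58.512), P2=(108.450,142.676), P3=(86.192,137.184); sampled at t=k/8. Machine vertices: (79.539,113.405) → (76.946,102.634) → (78.137,87.790) → (81.709,70.656) → (86.260,53.014) → (90.386,36.648) → (92.685,23.339) → (91.755,14.870) → (86.192,13.024). Open path.

**Shape 6** — `<path>` quadratic bezier, stroke `#ff8800` → score (S369, F2491). Control points (SVG): P0=(93.371,70.272), P1=(90.436,82.098), P2=(48.057,100.977); sampled at t=k/8. Machine vertices: (93.371,79.936) → (92.021,76.869) → (89.438,73.582) → (85.623,70.075) → (80.575,66.347) → (74.294,62.398) → (66.781,58.230) → (58.035,53.841) → (48.057,49.231). Open path.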